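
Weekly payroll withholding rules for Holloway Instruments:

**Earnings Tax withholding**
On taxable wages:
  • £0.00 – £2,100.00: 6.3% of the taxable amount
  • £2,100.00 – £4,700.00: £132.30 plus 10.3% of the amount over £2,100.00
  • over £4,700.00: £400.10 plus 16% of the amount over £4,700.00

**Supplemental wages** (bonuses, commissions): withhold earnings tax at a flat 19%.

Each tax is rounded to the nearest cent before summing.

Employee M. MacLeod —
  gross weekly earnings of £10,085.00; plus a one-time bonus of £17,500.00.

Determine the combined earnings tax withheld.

Earnings Tax: taxable = £10,085.00
  £400.10 + 16% × (£10,085.00 − £4,700.00) = £400.10 + 16% × £5,385.00 = £1,261.70
Supplemental (19% flat on bonus): 19% × £17,500.00 = £3,325.00
Total earnings tax: £1,261.70 + £3,325.00 = £4,586.70

£4,586.70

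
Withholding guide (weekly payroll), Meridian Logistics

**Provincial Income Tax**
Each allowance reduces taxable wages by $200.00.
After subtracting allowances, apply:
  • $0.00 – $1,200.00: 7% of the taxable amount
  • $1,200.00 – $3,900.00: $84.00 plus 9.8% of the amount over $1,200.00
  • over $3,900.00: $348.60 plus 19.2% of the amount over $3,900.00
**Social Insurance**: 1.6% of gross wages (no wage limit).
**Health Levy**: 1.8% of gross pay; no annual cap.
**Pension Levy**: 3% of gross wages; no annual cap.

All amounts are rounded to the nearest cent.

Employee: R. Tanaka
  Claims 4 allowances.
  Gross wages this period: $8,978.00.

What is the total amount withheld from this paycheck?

$1,744.57

Provincial Income Tax: taxable = $8,978.00 − 4×$200.00 = $8,178.00
  $348.60 + 19.2% × ($8,178.00 − $3,900.00) = $348.60 + 19.2% × $4,278.00 = $1,169.98
Social Insurance: 1.6% × $8,978.00 = $143.65
Health Levy: 1.8% × $8,978.00 = $161.60
Pension Levy: 3% × $8,978.00 = $269.34
Total: $1,169.98 + $143.65 + $161.60 + $269.34 = $1,744.57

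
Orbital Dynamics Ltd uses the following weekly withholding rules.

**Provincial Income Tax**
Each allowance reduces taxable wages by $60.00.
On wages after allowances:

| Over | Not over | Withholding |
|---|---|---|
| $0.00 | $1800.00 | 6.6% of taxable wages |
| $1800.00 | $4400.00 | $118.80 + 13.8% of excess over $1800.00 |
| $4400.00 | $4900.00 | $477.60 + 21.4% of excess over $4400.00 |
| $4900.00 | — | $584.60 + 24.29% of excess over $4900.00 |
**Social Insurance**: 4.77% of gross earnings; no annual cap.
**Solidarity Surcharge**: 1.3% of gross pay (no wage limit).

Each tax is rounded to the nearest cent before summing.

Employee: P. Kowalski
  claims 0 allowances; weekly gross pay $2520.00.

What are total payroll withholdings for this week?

Provincial Income Tax: taxable = $2520.00
  $118.80 + 13.8% × ($2520.00 − $1800.00) = $118.80 + 13.8% × $720.00 = $218.16
Social Insurance: 4.77% × $2520.00 = $120.20
Solidarity Surcharge: 1.3% × $2520.00 = $32.76
Total: $218.16 + $120.20 + $32.76 = $371.12

$371.12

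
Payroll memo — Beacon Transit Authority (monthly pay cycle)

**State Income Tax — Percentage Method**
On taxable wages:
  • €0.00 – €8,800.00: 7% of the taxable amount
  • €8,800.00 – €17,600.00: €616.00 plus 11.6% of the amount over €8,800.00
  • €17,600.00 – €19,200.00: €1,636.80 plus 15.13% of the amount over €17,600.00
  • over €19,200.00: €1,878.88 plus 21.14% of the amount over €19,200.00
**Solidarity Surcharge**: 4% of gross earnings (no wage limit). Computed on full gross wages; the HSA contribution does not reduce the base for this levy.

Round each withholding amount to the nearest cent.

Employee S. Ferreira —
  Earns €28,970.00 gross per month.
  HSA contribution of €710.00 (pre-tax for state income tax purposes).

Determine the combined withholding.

State Income Tax: taxable = €28,970.00 − €710.00 = €28,260.00
  €1,878.88 + 21.14% × (€28,260.00 − €19,200.00) = €1,878.88 + 21.14% × €9,060.00 = €3,794.16
Solidarity Surcharge: 4% × €28,970.00 = €1,158.80
Total: €3,794.16 + €1,158.80 = €4,952.96

€4,952.96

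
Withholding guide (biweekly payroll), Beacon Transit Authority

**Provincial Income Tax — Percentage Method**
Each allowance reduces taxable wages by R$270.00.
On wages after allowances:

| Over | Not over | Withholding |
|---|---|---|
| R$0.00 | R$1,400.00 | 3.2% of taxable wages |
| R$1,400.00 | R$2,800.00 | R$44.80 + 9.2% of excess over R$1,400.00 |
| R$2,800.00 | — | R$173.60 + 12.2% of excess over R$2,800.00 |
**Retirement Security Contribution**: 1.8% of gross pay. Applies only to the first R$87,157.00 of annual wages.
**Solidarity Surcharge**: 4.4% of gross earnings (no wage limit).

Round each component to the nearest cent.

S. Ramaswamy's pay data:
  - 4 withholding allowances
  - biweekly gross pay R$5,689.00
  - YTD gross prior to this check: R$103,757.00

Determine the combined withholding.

Provincial Income Tax: taxable = R$5,689.00 − 4×R$270.00 = R$4,609.00
  R$173.60 + 12.2% × (R$4,609.00 − R$2,800.00) = R$173.60 + 12.2% × R$1,809.00 = R$394.30
Retirement Security Contribution: YTD R$103,757.00 ≥ cap R$87,157.00 → R$0.00
Solidarity Surcharge: 4.4% × R$5,689.00 = R$250.32
Total: R$394.30 + R$0.00 + R$250.32 = R$644.62

R$644.62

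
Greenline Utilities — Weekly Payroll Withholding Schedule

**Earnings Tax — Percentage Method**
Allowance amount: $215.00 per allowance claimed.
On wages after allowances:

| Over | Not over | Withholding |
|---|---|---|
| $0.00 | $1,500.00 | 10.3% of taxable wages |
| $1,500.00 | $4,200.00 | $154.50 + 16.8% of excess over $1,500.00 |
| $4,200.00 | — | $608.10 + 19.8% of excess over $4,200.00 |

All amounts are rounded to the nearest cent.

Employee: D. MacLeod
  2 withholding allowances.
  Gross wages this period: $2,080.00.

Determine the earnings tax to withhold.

Earnings Tax: taxable = $2,080.00 − 2×$215.00 = $1,650.00
  $154.50 + 16.8% × ($1,650.00 − $1,500.00) = $154.50 + 16.8% × $150.00 = $179.70

$179.70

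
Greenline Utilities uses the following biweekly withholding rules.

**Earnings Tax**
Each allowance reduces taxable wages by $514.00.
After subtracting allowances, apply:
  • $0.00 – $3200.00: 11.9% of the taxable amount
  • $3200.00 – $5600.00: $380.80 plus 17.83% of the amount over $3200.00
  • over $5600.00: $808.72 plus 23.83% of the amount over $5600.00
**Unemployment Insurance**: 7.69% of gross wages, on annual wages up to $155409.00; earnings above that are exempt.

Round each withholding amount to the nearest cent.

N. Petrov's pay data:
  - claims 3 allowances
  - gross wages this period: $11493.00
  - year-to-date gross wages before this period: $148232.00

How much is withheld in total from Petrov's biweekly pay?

Earnings Tax: taxable = $11493.00 − 3×$514.00 = $9951.00
  $808.72 + 23.83% × ($9951.00 − $5600.00) = $808.72 + 23.83% × $4351.00 = $1845.56
Unemployment Insurance: cap $155409.00 − YTD $148232.00 = $7177.00 subject; 7.69% × $7177.00 = $551.91
Total: $1845.56 + $551.91 = $2397.47

$2397.47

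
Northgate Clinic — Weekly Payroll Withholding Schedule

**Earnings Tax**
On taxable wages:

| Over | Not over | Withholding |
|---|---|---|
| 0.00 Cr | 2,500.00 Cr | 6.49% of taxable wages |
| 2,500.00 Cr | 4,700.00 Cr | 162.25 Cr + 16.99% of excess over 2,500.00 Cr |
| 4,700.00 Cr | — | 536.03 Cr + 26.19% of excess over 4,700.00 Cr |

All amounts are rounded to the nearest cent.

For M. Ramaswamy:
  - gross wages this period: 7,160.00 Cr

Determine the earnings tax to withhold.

1,180.30 Cr

Earnings Tax: taxable = 7,160.00 Cr
  536.03 Cr + 26.19% × (7,160.00 Cr − 4,700.00 Cr) = 536.03 Cr + 26.19% × 2,460.00 Cr = 1,180.30 Cr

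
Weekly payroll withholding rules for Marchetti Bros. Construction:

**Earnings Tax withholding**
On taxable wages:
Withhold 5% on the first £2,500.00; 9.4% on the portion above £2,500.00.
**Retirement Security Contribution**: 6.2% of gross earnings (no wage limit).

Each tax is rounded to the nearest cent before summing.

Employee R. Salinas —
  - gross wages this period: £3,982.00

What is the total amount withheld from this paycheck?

£511.19

Earnings Tax: taxable = £3,982.00
  £125.00 + 9.4% × (£3,982.00 − £2,500.00) = £125.00 + 9.4% × £1,482.00 = £264.31
Retirement Security Contribution: 6.2% × £3,982.00 = £246.88
Total: £264.31 + £246.88 = £511.19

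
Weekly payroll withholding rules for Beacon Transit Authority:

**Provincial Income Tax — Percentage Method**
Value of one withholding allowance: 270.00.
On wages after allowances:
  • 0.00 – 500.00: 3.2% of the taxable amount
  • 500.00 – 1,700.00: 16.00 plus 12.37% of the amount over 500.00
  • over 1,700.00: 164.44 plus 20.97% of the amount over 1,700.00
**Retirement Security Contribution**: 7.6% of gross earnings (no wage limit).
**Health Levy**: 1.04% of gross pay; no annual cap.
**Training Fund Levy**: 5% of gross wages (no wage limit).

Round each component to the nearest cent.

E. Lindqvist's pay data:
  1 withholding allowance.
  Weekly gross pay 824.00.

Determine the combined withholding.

Provincial Income Tax: taxable = 824.00 − 1×270.00 = 554.00
  16.00 + 12.37% × (554.00 − 500.00) = 16.00 + 12.37% × 54.00 = 22.68
Retirement Security Contribution: 7.6% × 824.00 = 62.62
Health Levy: 1.04% × 824.00 = 8.57
Training Fund Levy: 5% × 824.00 = 41.20
Total: 22.68 + 62.62 + 8.57 + 41.20 = 135.07

135.07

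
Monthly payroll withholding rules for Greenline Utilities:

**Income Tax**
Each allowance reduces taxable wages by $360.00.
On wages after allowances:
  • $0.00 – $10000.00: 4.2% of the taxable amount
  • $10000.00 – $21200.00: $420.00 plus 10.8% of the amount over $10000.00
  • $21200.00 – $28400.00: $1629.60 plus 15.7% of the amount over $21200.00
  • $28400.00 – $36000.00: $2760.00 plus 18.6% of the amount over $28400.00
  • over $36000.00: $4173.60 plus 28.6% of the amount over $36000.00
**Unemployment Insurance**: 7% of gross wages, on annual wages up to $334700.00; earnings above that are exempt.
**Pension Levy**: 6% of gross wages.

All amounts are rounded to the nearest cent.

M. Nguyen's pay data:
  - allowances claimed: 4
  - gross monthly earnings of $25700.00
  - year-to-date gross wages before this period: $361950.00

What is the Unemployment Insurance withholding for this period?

$0.00

Unemployment Insurance: YTD $361950.00 ≥ cap $334700.00 → $0.00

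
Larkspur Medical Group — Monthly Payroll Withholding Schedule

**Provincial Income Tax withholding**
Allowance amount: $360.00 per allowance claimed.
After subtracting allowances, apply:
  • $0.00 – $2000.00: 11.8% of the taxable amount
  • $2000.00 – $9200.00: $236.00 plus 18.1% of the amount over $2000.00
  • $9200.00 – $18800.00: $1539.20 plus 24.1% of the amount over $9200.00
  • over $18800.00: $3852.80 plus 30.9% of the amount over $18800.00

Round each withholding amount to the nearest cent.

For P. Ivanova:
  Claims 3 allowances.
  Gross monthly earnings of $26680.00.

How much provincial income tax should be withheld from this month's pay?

Provincial Income Tax: taxable = $26680.00 − 3×$360.00 = $25600.00
  $3852.80 + 30.9% × ($25600.00 − $18800.00) = $3852.80 + 30.9% × $6800.00 = $5954.00

$5954.00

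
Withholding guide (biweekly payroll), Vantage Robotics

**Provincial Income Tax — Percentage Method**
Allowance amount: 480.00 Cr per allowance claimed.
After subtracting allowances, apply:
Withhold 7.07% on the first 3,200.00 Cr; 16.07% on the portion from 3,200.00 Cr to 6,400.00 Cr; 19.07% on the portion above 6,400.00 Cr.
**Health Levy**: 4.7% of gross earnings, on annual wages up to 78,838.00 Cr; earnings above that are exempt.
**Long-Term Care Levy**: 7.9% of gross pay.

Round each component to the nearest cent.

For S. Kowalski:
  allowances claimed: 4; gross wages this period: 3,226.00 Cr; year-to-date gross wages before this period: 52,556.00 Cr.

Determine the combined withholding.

498.80 Cr

Provincial Income Tax: taxable = 3,226.00 Cr − 4×480.00 Cr = 1,306.00 Cr
  7.07% × 1,306.00 Cr = 92.33 Cr
Health Levy: 4.7% × 3,226.00 Cr = 151.62 Cr
Long-Term Care Levy: 7.9% × 3,226.00 Cr = 254.85 Cr
Total: 92.33 Cr + 151.62 Cr + 254.85 Cr = 498.80 Cr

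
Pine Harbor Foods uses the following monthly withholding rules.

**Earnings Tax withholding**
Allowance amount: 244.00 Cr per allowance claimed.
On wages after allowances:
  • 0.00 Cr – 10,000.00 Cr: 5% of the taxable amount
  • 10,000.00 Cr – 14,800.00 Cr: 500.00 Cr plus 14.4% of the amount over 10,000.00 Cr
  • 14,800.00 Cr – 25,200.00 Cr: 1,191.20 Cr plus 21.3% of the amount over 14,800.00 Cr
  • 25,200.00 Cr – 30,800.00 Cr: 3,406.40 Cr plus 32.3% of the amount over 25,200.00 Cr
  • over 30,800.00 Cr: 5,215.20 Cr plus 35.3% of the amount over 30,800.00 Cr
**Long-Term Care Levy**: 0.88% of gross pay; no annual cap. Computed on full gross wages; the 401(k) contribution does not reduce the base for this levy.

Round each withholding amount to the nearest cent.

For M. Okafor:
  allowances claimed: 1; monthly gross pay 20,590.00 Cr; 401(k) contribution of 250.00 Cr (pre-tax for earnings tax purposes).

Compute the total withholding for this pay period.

Earnings Tax: taxable = 20,590.00 Cr − 250.00 Cr − 1×244.00 Cr = 20,096.00 Cr
  1,191.20 Cr + 21.3% × (20,096.00 Cr − 14,800.00 Cr) = 1,191.20 Cr + 21.3% × 5,296.00 Cr = 2,319.25 Cr
Long-Term Care Levy: 0.88% × 20,590.00 Cr = 181.19 Cr
Total: 2,319.25 Cr + 181.19 Cr = 2,500.44 Cr

2,500.44 Cr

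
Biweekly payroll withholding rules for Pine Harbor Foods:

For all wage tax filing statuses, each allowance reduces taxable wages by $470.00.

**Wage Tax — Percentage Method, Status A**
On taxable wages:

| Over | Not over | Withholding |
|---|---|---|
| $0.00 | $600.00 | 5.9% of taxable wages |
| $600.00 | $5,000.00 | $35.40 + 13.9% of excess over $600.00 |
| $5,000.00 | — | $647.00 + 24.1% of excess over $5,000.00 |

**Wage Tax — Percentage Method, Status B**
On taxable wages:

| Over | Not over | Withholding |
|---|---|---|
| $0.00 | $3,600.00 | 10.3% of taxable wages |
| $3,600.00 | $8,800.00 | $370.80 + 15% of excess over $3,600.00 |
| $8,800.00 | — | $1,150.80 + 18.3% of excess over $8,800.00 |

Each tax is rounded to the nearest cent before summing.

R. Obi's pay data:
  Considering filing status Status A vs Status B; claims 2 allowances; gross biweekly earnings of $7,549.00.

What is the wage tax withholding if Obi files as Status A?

Wage Tax (Status A): taxable = $7,549.00 − 2×$470.00 = $6,609.00
  $647.00 + 24.1% × ($6,609.00 − $5,000.00) = $647.00 + 24.1% × $1,609.00 = $1,034.77

$1,034.77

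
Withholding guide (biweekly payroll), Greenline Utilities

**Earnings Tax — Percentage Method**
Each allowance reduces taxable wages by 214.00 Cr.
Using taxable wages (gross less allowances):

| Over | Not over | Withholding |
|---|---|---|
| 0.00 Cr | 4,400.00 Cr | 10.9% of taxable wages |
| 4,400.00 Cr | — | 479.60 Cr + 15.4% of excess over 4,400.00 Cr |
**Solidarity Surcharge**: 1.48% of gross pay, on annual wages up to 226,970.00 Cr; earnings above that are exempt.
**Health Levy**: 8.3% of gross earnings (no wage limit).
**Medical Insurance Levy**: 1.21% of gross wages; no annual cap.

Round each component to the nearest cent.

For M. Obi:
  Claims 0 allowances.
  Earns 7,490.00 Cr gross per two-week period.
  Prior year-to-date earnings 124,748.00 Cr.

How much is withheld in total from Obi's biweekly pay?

Earnings Tax: taxable = 7,490.00 Cr
  479.60 Cr + 15.4% × (7,490.00 Cr − 4,400.00 Cr) = 479.60 Cr + 15.4% × 3,090.00 Cr = 955.46 Cr
Solidarity Surcharge: 1.48% × 7,490.00 Cr = 110.85 Cr
Health Levy: 8.3% × 7,490.00 Cr = 621.67 Cr
Medical Insurance Levy: 1.21% × 7,490.00 Cr = 90.63 Cr
Total: 955.46 Cr + 110.85 Cr + 621.67 Cr + 90.63 Cr = 1,778.61 Cr

1,778.61 Cr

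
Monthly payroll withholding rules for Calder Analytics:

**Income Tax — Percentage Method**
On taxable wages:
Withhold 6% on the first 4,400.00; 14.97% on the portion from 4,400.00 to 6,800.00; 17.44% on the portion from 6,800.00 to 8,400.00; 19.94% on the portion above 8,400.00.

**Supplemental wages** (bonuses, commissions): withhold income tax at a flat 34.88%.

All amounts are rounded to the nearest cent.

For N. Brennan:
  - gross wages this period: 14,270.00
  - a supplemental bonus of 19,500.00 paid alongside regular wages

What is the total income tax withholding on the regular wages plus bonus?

Income Tax: taxable = 14,270.00
  902.32 + 19.94% × (14,270.00 − 8,400.00) = 902.32 + 19.94% × 5,870.00 = 2,072.80
Supplemental (34.88% flat on bonus): 34.88% × 19,500.00 = 6,801.60
Total income tax: 2,072.80 + 6,801.60 = 8,874.40

8,874.40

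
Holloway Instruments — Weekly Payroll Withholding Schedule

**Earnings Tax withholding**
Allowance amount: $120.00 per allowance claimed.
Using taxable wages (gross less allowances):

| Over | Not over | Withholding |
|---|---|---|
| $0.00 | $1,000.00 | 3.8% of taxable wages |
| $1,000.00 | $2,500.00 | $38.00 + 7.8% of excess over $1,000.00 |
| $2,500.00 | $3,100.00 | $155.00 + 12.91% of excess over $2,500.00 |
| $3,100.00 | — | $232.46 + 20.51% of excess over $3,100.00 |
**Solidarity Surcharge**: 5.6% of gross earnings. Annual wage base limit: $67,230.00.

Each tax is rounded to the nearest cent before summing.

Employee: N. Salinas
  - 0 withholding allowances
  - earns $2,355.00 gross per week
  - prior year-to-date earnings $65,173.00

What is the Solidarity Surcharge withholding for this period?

Solidarity Surcharge: cap $67,230.00 − YTD $65,173.00 = $2,057.00 subject; 5.6% × $2,057.00 = $115.19

$115.19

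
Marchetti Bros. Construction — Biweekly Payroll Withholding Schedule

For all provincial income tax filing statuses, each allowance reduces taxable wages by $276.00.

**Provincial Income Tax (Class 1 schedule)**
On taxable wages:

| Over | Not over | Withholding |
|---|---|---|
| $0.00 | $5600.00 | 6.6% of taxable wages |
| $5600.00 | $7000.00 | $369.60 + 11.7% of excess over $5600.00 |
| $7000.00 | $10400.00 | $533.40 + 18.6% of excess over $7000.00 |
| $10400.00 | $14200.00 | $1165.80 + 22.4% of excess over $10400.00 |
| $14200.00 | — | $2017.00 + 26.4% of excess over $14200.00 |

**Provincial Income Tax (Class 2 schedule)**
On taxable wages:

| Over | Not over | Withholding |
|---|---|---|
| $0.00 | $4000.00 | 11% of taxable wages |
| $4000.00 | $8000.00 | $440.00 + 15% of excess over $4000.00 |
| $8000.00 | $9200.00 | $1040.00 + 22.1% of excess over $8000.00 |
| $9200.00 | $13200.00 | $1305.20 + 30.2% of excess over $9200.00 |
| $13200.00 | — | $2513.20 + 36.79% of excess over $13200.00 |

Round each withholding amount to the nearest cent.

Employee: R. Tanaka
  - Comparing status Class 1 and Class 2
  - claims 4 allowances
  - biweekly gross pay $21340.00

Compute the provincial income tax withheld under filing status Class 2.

$5101.74

Provincial Income Tax (Class 2): taxable = $21340.00 − 4×$276.00 = $20236.00
  $2513.20 + 36.79% × ($20236.00 − $13200.00) = $2513.20 + 36.79% × $7036.00 = $5101.74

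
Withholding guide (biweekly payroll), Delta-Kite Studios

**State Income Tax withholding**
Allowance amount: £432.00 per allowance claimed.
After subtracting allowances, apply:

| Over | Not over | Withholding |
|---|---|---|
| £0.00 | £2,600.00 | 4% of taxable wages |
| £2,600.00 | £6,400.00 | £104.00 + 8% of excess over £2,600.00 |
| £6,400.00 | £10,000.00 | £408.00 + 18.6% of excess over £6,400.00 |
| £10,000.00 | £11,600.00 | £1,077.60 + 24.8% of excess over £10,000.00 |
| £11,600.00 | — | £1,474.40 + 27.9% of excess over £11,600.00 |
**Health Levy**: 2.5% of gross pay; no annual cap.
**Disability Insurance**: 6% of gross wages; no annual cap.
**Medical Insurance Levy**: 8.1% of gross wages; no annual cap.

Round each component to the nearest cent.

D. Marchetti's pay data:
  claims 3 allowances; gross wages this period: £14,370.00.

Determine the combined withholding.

State Income Tax: taxable = £14,370.00 − 3×£432.00 = £13,074.00
  £1,474.40 + 27.9% × (£13,074.00 − £11,600.00) = £1,474.40 + 27.9% × £1,474.00 = £1,885.65
Health Levy: 2.5% × £14,370.00 = £359.25
Disability Insurance: 6% × £14,370.00 = £862.20
Medical Insurance Levy: 8.1% × £14,370.00 = £1,163.97
Total: £1,885.65 + £359.25 + £862.20 + £1,163.97 = £4,271.07

£4,271.07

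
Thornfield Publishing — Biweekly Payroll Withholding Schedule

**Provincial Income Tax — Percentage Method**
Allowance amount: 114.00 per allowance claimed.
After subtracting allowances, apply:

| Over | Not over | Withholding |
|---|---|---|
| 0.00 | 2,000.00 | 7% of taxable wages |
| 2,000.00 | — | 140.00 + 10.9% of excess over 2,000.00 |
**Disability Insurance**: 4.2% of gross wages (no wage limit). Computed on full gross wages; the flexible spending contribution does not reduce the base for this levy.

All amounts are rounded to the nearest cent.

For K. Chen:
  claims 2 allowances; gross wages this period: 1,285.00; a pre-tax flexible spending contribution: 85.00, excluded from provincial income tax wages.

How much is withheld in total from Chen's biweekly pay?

Provincial Income Tax: taxable = 1,285.00 − 85.00 − 2×114.00 = 972.00
  7% × 972.00 = 68.04
Disability Insurance: 4.2% × 1,285.00 = 53.97
Total: 68.04 + 53.97 = 122.01

122.01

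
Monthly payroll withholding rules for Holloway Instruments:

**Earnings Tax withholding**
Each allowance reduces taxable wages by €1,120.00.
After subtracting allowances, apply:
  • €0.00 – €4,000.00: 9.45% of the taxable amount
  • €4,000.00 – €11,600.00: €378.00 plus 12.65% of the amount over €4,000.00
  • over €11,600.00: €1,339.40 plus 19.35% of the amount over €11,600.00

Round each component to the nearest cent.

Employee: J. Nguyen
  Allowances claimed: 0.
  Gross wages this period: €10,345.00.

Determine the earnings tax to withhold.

€1,180.64

Earnings Tax: taxable = €10,345.00
  €378.00 + 12.65% × (€10,345.00 − €4,000.00) = €378.00 + 12.65% × €6,345.00 = €1,180.64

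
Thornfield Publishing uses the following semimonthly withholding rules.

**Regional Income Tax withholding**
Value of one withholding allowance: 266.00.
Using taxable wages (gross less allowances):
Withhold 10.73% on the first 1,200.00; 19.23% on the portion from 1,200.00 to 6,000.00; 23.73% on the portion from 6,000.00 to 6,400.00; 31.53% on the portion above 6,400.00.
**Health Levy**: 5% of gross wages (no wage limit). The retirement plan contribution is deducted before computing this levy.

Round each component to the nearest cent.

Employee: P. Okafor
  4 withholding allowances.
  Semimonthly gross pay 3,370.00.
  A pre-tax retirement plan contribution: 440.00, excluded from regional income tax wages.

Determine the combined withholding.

403.33

Regional Income Tax: taxable = 3,370.00 − 440.00 − 4×266.00 = 1,866.00
  128.76 + 19.23% × (1,866.00 − 1,200.00) = 128.76 + 19.23% × 666.00 = 256.83
Health Levy: 5% × 2,930.00 = 146.50
Total: 256.83 + 146.50 = 403.33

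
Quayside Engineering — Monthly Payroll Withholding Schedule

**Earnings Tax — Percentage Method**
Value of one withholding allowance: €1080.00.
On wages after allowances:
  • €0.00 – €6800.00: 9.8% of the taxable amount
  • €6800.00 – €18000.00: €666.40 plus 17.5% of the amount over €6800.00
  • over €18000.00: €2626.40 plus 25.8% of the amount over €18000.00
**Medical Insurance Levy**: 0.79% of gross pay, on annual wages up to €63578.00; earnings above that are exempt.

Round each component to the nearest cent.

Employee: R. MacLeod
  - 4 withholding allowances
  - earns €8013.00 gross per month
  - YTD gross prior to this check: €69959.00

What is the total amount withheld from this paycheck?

€361.91

Earnings Tax: taxable = €8013.00 − 4×€1080.00 = €3693.00
  9.8% × €3693.00 = €361.91
Medical Insurance Levy: YTD €69959.00 ≥ cap €63578.00 → €0.00
Total: €361.91 + €0.00 = €361.91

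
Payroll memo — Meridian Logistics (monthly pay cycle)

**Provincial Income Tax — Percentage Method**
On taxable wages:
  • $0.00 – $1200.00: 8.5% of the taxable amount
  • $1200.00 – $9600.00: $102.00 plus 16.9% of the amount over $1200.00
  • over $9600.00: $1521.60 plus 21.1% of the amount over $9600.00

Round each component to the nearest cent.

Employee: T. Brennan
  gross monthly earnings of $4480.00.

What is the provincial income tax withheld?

$656.32

Provincial Income Tax: taxable = $4480.00
  $102.00 + 16.9% × ($4480.00 − $1200.00) = $102.00 + 16.9% × $3280.00 = $656.32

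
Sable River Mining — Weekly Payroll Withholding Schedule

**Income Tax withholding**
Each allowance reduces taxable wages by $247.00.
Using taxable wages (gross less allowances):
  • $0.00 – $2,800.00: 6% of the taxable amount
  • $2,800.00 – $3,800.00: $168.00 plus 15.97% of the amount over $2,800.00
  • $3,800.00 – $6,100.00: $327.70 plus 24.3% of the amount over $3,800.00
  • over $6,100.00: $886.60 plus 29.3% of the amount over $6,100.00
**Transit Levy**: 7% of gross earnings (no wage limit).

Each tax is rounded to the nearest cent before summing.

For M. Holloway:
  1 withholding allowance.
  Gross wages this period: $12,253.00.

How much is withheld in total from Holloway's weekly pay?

$3,474.77

Income Tax: taxable = $12,253.00 − 1×$247.00 = $12,006.00
  $886.60 + 29.3% × ($12,006.00 − $6,100.00) = $886.60 + 29.3% × $5,906.00 = $2,617.06
Transit Levy: 7% × $12,253.00 = $857.71
Total: $2,617.06 + $857.71 = $3,474.77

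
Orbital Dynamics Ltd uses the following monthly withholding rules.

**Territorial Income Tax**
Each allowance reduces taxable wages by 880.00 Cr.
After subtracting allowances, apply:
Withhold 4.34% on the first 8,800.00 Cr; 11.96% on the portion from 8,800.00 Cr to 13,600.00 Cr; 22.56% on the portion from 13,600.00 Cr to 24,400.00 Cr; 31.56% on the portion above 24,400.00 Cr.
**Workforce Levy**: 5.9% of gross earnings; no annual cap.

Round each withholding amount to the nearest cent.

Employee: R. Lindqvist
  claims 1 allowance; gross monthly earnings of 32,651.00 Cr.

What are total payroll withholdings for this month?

Territorial Income Tax: taxable = 32,651.00 Cr − 1×880.00 Cr = 31,771.00 Cr
  3,392.48 Cr + 31.56% × (31,771.00 Cr − 24,400.00 Cr) = 3,392.48 Cr + 31.56% × 7,371.00 Cr = 5,718.77 Cr
Workforce Levy: 5.9% × 32,651.00 Cr = 1,926.41 Cr
Total: 5,718.77 Cr + 1,926.41 Cr = 7,645.18 Cr

7,645.18 Cr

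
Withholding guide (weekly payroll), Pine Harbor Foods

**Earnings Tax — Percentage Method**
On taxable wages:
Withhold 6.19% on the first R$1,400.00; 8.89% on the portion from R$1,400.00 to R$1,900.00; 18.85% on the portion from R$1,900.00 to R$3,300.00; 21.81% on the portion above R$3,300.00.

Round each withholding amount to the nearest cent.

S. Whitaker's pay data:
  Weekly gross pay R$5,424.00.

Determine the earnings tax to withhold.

R$858.25

Earnings Tax: taxable = R$5,424.00
  R$395.01 + 21.81% × (R$5,424.00 − R$3,300.00) = R$395.01 + 21.81% × R$2,124.00 = R$858.25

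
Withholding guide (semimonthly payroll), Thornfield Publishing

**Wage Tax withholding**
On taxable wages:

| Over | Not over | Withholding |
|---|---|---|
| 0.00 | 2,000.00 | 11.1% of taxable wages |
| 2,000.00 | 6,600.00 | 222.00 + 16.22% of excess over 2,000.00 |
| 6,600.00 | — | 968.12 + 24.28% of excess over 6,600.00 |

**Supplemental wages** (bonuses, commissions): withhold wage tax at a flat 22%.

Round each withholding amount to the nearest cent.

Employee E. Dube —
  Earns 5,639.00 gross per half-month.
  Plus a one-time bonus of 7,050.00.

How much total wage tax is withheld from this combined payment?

2,363.25

Wage Tax: taxable = 5,639.00
  222.00 + 16.22% × (5,639.00 − 2,000.00) = 222.00 + 16.22% × 3,639.00 = 812.25
Supplemental (22% flat on bonus): 22% × 7,050.00 = 1,551.00
Total wage tax: 812.25 + 1,551.00 = 2,363.25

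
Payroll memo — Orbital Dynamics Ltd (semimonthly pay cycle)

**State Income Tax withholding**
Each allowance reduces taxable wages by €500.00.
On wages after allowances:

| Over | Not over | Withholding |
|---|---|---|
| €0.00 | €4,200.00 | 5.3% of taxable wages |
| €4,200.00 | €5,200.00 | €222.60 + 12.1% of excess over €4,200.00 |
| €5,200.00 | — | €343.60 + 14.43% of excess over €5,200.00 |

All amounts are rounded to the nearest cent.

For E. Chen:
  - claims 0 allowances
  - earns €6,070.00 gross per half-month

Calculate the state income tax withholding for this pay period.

€469.14

State Income Tax: taxable = €6,070.00
  €343.60 + 14.43% × (€6,070.00 − €5,200.00) = €343.60 + 14.43% × €870.00 = €469.14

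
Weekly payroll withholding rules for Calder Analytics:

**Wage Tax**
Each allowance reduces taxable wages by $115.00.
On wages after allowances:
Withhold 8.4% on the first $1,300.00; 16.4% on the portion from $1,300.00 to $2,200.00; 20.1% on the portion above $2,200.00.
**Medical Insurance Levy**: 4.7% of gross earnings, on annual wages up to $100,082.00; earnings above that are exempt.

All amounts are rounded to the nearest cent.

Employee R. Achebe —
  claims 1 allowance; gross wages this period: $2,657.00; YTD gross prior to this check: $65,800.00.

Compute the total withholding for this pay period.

$450.42

Wage Tax: taxable = $2,657.00 − 1×$115.00 = $2,542.00
  $256.80 + 20.1% × ($2,542.00 − $2,200.00) = $256.80 + 20.1% × $342.00 = $325.54
Medical Insurance Levy: 4.7% × $2,657.00 = $124.88
Total: $325.54 + $124.88 = $450.42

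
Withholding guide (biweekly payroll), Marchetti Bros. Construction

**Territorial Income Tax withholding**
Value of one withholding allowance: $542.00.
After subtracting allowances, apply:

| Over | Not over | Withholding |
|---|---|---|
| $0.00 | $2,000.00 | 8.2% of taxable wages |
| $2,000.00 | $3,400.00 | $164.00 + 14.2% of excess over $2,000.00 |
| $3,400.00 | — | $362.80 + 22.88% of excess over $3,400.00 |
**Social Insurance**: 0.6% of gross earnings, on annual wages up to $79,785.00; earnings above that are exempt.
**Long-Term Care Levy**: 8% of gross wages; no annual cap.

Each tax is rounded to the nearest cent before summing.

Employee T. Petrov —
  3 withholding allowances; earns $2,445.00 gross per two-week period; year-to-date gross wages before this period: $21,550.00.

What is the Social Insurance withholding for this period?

$14.67

Social Insurance: 0.6% × $2,445.00 = $14.67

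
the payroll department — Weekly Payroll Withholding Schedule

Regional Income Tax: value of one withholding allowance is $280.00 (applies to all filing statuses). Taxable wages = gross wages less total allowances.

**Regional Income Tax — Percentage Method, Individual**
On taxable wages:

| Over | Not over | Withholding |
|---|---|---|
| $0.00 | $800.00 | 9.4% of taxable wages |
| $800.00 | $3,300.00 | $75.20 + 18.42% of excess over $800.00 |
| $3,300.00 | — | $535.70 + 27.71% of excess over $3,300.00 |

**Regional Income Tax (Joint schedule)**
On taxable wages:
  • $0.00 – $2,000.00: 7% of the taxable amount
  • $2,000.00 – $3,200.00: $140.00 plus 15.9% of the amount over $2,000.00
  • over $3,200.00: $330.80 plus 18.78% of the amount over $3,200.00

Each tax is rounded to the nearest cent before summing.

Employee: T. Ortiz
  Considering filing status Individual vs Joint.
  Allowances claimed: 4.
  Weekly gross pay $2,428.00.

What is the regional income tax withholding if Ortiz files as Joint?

Regional Income Tax (Joint): taxable = $2,428.00 − 4×$280.00 = $1,308.00
  7% × $1,308.00 = $91.56

$91.56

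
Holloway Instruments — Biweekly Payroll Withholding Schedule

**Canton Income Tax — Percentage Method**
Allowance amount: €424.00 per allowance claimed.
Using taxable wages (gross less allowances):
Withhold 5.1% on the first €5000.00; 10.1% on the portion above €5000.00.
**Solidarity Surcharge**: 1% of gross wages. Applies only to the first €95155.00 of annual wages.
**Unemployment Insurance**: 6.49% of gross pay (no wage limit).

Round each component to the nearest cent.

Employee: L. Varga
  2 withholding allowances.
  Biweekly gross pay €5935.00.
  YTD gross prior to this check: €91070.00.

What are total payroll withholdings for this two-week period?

€689.82

Canton Income Tax: taxable = €5935.00 − 2×€424.00 = €5087.00
  €255.00 + 10.1% × (€5087.00 − €5000.00) = €255.00 + 10.1% × €87.00 = €263.79
Solidarity Surcharge: cap €95155.00 − YTD €91070.00 = €4085.00 subject; 1% × €4085.00 = €40.85
Unemployment Insurance: 6.49% × €5935.00 = €385.18
Total: €263.79 + €40.85 + €385.18 = €689.82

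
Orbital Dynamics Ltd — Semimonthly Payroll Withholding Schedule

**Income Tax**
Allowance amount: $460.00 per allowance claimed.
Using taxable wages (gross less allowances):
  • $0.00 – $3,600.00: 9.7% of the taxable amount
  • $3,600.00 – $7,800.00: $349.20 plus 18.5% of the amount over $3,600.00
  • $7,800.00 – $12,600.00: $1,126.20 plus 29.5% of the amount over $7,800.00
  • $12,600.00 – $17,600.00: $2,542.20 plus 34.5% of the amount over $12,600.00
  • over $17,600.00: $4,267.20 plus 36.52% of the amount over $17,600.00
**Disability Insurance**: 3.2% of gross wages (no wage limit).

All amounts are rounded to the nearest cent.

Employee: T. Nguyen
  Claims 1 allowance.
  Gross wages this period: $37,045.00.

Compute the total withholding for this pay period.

$12,385.96

Income Tax: taxable = $37,045.00 − 1×$460.00 = $36,585.00
  $4,267.20 + 36.52% × ($36,585.00 − $17,600.00) = $4,267.20 + 36.52% × $18,985.00 = $11,200.52
Disability Insurance: 3.2% × $37,045.00 = $1,185.44
Total: $11,200.52 + $1,185.44 = $12,385.96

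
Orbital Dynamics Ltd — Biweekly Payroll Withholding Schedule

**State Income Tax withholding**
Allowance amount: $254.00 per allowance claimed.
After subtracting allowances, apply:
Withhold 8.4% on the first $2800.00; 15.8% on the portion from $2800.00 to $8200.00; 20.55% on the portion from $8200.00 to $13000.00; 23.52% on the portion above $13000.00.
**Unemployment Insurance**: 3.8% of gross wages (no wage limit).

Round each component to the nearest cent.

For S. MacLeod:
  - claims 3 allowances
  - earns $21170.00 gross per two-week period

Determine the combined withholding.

State Income Tax: taxable = $21170.00 − 3×$254.00 = $20408.00
  $2074.80 + 23.52% × ($20408.00 − $13000.00) = $2074.80 + 23.52% × $7408.00 = $3817.16
Unemployment Insurance: 3.8% × $21170.00 = $804.46
Total: $3817.16 + $804.46 = $4621.62

$4621.62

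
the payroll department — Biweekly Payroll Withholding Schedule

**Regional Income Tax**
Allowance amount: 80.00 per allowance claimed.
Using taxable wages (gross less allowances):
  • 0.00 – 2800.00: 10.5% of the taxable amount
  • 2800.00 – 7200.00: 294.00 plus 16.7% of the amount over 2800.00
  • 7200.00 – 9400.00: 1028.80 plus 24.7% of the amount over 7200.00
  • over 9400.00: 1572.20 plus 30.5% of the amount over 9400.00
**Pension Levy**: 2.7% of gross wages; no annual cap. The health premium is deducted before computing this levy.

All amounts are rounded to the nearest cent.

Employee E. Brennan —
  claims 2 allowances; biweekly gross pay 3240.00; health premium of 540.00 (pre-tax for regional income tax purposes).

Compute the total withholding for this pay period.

Regional Income Tax: taxable = 3240.00 − 540.00 − 2×80.00 = 2540.00
  10.5% × 2540.00 = 266.70
Pension Levy: 2.7% × 2700.00 = 72.90
Total: 266.70 + 72.90 = 339.60

339.60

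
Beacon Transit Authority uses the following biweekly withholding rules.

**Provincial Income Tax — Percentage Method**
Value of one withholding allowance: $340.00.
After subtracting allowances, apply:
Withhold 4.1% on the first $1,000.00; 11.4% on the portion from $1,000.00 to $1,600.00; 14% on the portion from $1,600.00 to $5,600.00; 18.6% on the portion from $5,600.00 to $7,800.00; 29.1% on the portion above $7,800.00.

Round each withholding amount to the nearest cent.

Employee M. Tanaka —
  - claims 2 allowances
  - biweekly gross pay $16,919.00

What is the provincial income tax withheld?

$3,534.35

Provincial Income Tax: taxable = $16,919.00 − 2×$340.00 = $16,239.00
  $1,078.60 + 29.1% × ($16,239.00 − $7,800.00) = $1,078.60 + 29.1% × $8,439.00 = $3,534.35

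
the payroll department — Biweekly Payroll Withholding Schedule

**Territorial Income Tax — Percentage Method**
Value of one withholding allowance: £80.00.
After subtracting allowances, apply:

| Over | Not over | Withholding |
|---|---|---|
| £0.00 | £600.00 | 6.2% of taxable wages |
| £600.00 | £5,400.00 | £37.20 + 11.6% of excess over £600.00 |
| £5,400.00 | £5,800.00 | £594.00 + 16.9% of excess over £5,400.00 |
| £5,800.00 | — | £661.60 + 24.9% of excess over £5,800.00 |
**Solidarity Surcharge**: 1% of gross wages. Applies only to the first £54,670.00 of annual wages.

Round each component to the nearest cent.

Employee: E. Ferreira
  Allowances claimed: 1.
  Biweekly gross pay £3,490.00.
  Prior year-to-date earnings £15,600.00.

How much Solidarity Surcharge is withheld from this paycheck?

Solidarity Surcharge: 1% × £3,490.00 = £34.90

£34.90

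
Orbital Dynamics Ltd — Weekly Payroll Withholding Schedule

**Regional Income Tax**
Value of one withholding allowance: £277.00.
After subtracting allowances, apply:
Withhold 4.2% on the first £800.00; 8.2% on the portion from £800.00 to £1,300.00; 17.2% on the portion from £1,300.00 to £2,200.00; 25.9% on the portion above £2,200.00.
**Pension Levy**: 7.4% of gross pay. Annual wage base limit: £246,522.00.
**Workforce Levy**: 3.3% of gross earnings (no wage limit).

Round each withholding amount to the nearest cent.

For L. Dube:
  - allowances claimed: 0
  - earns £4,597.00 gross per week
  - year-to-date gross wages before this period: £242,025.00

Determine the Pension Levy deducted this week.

Pension Levy: cap £246,522.00 − YTD £242,025.00 = £4,497.00 subject; 7.4% × £4,497.00 = £332.78

£332.78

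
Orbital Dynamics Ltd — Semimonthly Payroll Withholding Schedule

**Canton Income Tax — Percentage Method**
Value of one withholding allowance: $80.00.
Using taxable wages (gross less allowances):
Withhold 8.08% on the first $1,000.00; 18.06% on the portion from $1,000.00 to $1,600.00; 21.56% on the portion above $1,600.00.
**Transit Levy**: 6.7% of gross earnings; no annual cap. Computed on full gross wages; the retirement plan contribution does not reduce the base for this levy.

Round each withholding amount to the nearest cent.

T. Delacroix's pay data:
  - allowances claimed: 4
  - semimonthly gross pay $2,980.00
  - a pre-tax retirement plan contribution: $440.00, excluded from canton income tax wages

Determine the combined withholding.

$522.49

Canton Income Tax: taxable = $2,980.00 − $440.00 − 4×$80.00 = $2,220.00
  $189.16 + 21.56% × ($2,220.00 − $1,600.00) = $189.16 + 21.56% × $620.00 = $322.83
Transit Levy: 6.7% × $2,980.00 = $199.66
Total: $322.83 + $199.66 = $522.49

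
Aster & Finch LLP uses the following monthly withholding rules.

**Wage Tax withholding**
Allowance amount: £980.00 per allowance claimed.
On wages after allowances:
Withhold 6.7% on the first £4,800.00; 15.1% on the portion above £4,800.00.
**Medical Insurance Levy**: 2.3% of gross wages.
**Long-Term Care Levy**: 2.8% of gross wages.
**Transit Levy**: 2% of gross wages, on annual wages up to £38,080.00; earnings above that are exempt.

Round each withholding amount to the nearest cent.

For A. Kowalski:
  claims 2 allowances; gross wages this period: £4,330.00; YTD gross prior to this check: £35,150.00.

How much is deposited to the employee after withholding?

£3,891.78

Wage Tax: taxable = £4,330.00 − 2×£980.00 = £2,370.00
  6.7% × £2,370.00 = £158.79
Medical Insurance Levy: 2.3% × £4,330.00 = £99.59
Long-Term Care Levy: 2.8% × £4,330.00 = £121.24
Transit Levy: cap £38,080.00 − YTD £35,150.00 = £2,930.00 subject; 2% × £2,930.00 = £58.60
Total withheld: £158.79 + £99.59 + £121.24 + £58.60 = £438.22
Net pay: £4,330.00 − £438.22 = £3,891.78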